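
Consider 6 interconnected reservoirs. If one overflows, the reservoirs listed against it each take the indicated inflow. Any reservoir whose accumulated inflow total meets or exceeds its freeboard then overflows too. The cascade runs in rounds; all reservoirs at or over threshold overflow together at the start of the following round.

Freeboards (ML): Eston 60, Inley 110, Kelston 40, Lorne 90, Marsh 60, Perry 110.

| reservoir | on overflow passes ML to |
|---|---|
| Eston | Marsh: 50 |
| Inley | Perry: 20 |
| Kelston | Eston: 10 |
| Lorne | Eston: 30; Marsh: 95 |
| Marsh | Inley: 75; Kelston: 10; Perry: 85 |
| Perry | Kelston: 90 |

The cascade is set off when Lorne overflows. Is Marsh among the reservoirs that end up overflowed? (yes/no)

Round 1 — Lorne overflows (initial).
  Eston: +30 → 30 < 60
  Marsh: +95 → 95 ≥ 60
Round 2 — Marsh overflows.
  Inley: +75 → 75 < 110
  Kelston: +10 → 10 < 40
  Perry: +85 → 85 < 110
No further overflows.

yes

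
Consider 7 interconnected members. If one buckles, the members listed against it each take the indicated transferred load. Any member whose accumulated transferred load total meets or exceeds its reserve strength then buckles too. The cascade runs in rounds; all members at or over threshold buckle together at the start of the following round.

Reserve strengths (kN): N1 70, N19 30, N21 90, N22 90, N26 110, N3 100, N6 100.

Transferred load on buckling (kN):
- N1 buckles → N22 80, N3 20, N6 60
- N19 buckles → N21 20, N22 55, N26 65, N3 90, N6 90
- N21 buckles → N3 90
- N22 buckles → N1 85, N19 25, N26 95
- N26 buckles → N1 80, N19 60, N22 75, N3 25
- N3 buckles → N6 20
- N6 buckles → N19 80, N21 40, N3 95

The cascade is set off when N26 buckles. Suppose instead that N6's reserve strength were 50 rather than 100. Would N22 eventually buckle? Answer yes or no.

yes

With N6's reserve strength at 50:
Round 1 — N26 buckles (initial).
  N1: +80 → 80 ≥ 70
  N19: +60 → 60 ≥ 30
  N22: +75 → 75 < 90
  N3: +25 → 25 < 100
Round 2 — N1, N19 buckle.
  N21: +20 → 20 < 90
  N22: +80+55 → 210 ≥ 90
  N3: +20+90 → 135 ≥ 100
  N6: +60+90 → 150 ≥ 50
Round 3 — N22, N3, N6 buckle.
  N21: +40 → 60 < 90
No further bucklings.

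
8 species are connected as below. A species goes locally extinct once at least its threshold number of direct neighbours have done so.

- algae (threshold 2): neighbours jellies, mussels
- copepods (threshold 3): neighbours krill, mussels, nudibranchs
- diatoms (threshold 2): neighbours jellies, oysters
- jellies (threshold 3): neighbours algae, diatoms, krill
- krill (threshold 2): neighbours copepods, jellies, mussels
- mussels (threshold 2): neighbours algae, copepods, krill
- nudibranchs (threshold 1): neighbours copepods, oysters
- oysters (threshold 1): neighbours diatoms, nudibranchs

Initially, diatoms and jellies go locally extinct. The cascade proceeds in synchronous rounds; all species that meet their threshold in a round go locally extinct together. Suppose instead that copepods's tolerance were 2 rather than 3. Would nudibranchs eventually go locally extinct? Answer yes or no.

With copepods's tolerance at 2:
Round 1 — diatoms, jellies go locally extinct (initial).
Round 2 — checking thresholds:
  algae: 1 of 2 neighbours < 2, below threshold.
  krill: 1 of 3 neighbours < 2, below threshold.
  oysters: 1 of 2 neighbours ≥ 1, goes locally extinct.
Round 3 — checking thresholds:
  algae: 1 of 2 neighbours < 2, below threshold.
  krill: 1 of 3 neighbours < 2, below threshold.
  nudibranchs: 1 of 2 neighbours ≥ 1, goes locally extinct.
Round 4 — no new extinctions; cascade stops.

yes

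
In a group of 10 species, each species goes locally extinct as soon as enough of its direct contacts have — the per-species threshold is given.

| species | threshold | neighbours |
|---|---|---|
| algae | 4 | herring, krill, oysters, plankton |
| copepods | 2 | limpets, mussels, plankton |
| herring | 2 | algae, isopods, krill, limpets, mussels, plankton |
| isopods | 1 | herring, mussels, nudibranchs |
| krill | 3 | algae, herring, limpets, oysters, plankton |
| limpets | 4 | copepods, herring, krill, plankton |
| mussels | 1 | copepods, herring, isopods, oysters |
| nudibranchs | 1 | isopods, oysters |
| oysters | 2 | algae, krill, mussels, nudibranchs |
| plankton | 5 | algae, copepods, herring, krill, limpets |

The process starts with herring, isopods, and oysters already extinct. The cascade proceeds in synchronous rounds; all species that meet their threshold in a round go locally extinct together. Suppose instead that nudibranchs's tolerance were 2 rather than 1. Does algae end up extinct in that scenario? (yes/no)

no

With nudibranchs's tolerance at 2:
Round 1 — herring, isopods, oysters go locally extinct (initial).
Round 2 — checking thresholds:
  algae: 2 of 4 neighbours < 4, below threshold.
  krill: 2 of 5 neighbours < 3, below threshold.
  limpets: 1 of 4 neighbours < 4, below threshold.
  mussels: 3 of 4 neighbours ≥ 1, goes locally extinct.
  nudibranchs: 2 of 2 neighbours ≥ 2, goes locally extinct.
  plankton: 1 of 5 neighbours < 5, below threshold.
Round 3 — no new extinctions; cascade stops.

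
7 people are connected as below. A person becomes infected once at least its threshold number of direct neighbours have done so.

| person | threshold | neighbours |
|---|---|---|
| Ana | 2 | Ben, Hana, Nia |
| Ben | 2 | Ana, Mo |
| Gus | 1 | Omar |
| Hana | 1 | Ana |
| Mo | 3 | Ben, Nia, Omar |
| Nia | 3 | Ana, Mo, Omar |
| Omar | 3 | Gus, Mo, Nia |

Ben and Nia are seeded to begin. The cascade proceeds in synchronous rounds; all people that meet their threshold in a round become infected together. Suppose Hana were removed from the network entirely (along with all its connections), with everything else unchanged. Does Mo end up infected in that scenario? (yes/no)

no

With Hana removed:
Round 1 — Ben, Nia become infected (initial).
Round 2 — checking thresholds:
  Ana: 2 of 2 neighbours ≥ 2, becomes infected.
  Mo: 2 of 3 neighbours < 3, holds.
  Omar: 1 of 3 neighbours < 3, holds.
Round 3 — no new infections; cascade stops.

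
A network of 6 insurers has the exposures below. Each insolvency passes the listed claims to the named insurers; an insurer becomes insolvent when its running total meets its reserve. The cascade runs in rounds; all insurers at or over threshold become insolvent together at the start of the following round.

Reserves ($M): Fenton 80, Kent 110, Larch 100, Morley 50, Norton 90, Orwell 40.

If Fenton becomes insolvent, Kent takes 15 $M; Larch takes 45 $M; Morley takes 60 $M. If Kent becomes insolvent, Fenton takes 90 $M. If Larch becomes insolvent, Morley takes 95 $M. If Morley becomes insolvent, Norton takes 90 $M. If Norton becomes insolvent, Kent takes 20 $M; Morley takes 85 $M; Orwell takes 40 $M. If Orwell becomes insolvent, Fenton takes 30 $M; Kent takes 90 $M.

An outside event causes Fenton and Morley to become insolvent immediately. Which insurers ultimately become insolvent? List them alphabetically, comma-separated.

Round 1 — Fenton, Morley become insolvent (initial).
  Kent: +15 → 15 < 110
  Larch: +45 → 45 < 100
  Norton: +90 → 90 ≥ 90
Round 2 — Norton becomes insolvent.
  Kent: +20 → 35 < 110
  Orwell: +40 → 40 ≥ 40
Round 3 — Orwell becomes insolvent.
  Kent: +90 → 125 ≥ 110
Round 4 — Kent becomes insolvent.
No further insolvencies.

Fenton, Kent, Morley, Norton, Orwell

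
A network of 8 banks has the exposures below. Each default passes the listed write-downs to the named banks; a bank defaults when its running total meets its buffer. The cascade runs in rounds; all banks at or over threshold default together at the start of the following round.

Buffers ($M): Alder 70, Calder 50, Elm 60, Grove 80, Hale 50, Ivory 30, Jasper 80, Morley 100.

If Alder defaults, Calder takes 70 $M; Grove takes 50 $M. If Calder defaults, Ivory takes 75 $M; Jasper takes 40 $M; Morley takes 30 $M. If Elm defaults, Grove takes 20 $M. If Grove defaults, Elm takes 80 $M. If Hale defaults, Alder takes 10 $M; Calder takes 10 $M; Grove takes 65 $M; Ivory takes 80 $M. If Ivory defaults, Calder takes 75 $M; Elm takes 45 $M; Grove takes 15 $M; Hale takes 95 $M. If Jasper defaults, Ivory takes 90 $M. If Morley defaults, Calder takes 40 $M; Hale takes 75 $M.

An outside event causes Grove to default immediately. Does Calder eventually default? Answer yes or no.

Round 1 — Grove defaults (initial).
  Elm: +80 → 80 ≥ 60
Round 2 — Elm defaults.
No further defaults.

no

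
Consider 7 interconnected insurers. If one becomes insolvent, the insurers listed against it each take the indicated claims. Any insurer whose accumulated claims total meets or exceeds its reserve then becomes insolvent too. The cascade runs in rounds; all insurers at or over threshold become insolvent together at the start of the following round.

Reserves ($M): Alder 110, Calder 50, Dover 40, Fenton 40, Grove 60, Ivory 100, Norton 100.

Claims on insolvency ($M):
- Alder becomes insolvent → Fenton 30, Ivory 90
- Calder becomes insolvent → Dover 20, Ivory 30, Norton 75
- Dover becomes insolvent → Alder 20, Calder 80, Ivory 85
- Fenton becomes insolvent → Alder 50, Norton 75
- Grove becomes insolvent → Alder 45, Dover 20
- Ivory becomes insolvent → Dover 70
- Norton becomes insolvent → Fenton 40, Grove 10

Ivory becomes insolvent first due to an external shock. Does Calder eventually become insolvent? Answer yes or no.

Round 1 — Ivory becomes insolvent (initial).
  Dover: +70 → 70 ≥ 40
Round 2 — Dover becomes insolvent.
  Alder: +20 → 20 < 110
  Calder: +80 → 80 ≥ 50
Round 3 — Calder becomes insolvent.
  Norton: +75 → 75 < 100
No further insolvencies.

yes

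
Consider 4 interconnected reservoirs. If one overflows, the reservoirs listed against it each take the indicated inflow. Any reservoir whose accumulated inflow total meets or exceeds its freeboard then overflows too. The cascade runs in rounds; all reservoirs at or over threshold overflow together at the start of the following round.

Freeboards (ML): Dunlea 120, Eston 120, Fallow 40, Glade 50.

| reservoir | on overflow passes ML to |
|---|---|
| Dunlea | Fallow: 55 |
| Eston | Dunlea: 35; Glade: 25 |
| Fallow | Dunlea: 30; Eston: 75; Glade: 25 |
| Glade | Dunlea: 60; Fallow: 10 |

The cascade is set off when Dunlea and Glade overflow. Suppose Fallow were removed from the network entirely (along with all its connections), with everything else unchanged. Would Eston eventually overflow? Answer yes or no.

With Fallow removed:
Round 1 — Dunlea, Glade overflow (initial).
No further overflows.

no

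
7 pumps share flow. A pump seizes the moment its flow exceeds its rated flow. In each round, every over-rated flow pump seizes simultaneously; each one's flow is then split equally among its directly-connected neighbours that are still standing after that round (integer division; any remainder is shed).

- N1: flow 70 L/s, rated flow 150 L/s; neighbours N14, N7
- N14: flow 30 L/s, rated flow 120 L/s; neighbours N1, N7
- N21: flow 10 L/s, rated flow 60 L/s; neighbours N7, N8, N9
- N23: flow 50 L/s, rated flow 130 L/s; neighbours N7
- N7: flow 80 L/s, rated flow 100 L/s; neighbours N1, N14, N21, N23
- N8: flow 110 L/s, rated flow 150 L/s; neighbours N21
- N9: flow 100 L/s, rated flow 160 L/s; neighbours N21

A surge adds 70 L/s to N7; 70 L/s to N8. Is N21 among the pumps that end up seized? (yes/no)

Round 1 — N7 at 150 > 100; N8 at 180 > 150. N7, N8 seize.
  N7 sheds 150 L/s to N1, N14, N21, N23: 37 each (2 lost).
    N1: 70+37 = 107 ≤ 150
    N14: 30+37 = 67 ≤ 120
    N21: 10+37 = 47 ≤ 60
    N23: 50+37 = 87 ≤ 130
  N8 sheds 180 L/s to N21: 180 each.
    N21: 47+180 = 227 > 60
Round 2 — N21 seizes.
  N21 sheds 227 L/s to N9: 227 each.
    N9: 100+227 = 327 > 160
Round 3 — N9 seizes.
  N9 sheds 327 L/s: no online neighbours, lost.
No further seizures.

yes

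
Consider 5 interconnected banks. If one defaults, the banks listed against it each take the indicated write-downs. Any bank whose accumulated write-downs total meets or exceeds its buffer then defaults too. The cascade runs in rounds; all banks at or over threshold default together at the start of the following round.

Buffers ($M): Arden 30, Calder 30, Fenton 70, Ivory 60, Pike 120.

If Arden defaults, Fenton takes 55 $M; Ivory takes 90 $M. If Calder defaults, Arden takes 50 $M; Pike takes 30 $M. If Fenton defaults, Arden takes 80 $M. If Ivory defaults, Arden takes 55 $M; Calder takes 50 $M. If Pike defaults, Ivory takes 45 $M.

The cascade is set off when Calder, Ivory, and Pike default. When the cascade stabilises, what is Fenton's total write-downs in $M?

55

Round 1 — Calder, Ivory, Pike default (initial).
  Arden: +50+55 → 105 ≥ 30
Round 2 — Arden defaults.
  Fenton: +55 → 55 < 70
No further defaults.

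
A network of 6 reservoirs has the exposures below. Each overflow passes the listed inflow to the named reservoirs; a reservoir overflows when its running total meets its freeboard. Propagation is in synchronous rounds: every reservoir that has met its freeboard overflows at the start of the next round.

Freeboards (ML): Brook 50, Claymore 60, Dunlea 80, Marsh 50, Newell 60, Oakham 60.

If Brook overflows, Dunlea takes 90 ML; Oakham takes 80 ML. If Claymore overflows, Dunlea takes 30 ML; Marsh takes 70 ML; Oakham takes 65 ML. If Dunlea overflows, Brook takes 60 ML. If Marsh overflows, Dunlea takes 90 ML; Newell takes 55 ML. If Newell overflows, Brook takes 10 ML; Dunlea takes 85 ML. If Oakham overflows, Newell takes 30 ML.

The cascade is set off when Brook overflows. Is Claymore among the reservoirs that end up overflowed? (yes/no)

no

Round 1 — Brook overflows (initial).
  Dunlea: +90 → 90 ≥ 80
  Oakham: +80 → 80 ≥ 60
Round 2 — Dunlea, Oakham overflow.
  Newell: +30 → 30 < 60
No further overflows.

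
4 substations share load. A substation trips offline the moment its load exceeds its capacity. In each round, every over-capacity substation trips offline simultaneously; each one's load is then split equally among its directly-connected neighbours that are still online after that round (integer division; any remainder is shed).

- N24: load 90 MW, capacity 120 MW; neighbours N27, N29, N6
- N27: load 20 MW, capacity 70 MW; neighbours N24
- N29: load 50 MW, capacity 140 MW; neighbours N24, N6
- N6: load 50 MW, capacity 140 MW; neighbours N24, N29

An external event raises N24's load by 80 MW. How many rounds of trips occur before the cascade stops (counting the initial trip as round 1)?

Round 1 — N24 at 170 > 120. N24 trips offline.
  N24 sheds 170 MW to N27, N29, N6: 56 each (2 lost).
    N27: 20+56 = 76 > 70
    N29: 50+56 = 106 ≤ 140
    N6: 50+56 = 106 ≤ 140
Round 2 — N27 trips offline.
  N27 sheds 76 MW: no online neighbours, lost.
No further trips.

2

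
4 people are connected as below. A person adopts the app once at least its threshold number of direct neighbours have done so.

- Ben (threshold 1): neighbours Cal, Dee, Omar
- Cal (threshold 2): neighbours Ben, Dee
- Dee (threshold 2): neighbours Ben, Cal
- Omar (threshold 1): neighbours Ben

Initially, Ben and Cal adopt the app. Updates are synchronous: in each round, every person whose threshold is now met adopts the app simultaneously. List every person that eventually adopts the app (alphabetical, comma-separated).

Ben, Cal, Dee, Omar

Round 1 — Ben, Cal adopt the app (initial).
Round 2 — checking thresholds:
  Dee: 2 of 2 neighbours ≥ 2, adopts the app.
  Omar: 1 of 1 neighbours ≥ 1, adopts the app.
Round 3 — no new adoptions; cascade stops.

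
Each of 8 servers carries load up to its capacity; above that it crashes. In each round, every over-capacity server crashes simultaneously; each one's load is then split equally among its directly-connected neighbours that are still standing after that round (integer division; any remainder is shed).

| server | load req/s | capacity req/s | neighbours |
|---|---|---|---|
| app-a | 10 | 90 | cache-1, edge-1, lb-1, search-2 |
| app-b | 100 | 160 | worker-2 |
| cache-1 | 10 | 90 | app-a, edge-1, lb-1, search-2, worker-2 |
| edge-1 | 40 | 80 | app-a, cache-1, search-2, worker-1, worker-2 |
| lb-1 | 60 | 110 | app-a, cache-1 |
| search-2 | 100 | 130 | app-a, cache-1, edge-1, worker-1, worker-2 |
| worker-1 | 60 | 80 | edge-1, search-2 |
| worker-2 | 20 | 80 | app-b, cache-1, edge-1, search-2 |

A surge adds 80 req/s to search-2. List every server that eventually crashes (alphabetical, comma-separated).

app-a, app-b, cache-1, edge-1, lb-1, search-2, worker-1, worker-2

Round 1 — search-2 at 180 > 130. search-2 crashes.
  search-2 sheds 180 req/s to app-a, cache-1, edge-1, worker-1, worker-2: 36 each.
    app-a: 10+36 = 46 ≤ 90
    cache-1: 10+36 = 46 ≤ 90
    edge-1: 40+36 = 76 ≤ 80
    worker-1: 60+36 = 96 > 80
    worker-2: 20+36 = 56 ≤ 80
Round 2 — worker-1 crashes.
  worker-1 sheds 96 req/s to edge-1: 96 each.
    edge-1: 76+96 = 172 > 80
Round 3 — edge-1 crashes.
  edge-1 sheds 172 req/s to app-a, cache-1, worker-2: 57 each (1 lost).
    app-a: 46+57 = 103 > 90
    cache-1: 46+57 = 103 > 90
    worker-2: 56+57 = 113 > 80
Round 4 — app-a, cache-1, worker-2 crash.
  app-a sheds 103 req/s to lb-1: 103 each.
    lb-1: 60+103 = 163 > 110
  cache-1 sheds 103 req/s to lb-1: 103 each.
    lb-1: 163+103 = 266 > 110
  worker-2 sheds 113 req/s to app-b: 113 each.
    app-b: 100+113 = 213 > 160
Round 5 — app-b, lb-1 crash.
  app-b sheds 213 req/s: no online neighbours, lost.
  lb-1 sheds 266 req/s: no online neighbours, lost.
No further crashes.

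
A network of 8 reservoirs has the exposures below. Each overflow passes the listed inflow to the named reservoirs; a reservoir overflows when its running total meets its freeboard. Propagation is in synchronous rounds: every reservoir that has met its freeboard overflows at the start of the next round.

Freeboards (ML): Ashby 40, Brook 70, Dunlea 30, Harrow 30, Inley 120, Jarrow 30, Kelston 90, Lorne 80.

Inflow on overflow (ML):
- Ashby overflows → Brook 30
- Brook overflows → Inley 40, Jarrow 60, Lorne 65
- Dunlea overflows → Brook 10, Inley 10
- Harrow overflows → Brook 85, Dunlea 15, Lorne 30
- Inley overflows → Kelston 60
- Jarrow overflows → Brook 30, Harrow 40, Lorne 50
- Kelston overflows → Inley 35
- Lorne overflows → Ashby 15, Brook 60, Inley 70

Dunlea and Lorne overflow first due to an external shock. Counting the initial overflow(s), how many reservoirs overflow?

Round 1 — Dunlea, Lorne overflow (initial).
  Ashby: +15 → 15 < 40
  Brook: +10+60 → 70 ≥ 70
  Inley: +10+70 → 80 < 120
Round 2 — Brook overflows.
  Inley: +40 → 120 ≥ 120
  Jarrow: +60 → 60 ≥ 30
Round 3 — Inley, Jarrow overflow.
  Harrow: +40 → 40 ≥ 30
  Kelston: +60 → 60 < 90
Round 4 — Harrow overflows.
No further overflows.

6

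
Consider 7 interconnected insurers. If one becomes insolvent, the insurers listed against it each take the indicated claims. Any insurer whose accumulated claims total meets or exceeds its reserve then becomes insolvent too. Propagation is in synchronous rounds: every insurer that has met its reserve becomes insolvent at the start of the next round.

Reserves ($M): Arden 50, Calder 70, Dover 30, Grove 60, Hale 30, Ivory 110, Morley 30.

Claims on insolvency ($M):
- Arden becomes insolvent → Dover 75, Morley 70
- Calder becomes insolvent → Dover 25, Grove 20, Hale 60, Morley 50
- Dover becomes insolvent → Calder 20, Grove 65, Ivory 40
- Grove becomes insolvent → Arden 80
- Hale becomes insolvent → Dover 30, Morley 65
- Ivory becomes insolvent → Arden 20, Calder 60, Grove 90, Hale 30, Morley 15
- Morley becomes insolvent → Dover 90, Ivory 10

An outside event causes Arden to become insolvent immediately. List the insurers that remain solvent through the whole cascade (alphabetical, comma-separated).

Calder, Hale, Ivory

Round 1 — Arden becomes insolvent (initial).
  Dover: +75 → 75 ≥ 30
  Morley: +70 → 70 ≥ 30
Round 2 — Dover, Morley become insolvent.
  Calder: +20 → 20 < 70
  Grove: +65 → 65 ≥ 60
  Ivory: +40+10 → 50 < 110
Round 3 — Grove becomes insolvent.
No further insolvencies.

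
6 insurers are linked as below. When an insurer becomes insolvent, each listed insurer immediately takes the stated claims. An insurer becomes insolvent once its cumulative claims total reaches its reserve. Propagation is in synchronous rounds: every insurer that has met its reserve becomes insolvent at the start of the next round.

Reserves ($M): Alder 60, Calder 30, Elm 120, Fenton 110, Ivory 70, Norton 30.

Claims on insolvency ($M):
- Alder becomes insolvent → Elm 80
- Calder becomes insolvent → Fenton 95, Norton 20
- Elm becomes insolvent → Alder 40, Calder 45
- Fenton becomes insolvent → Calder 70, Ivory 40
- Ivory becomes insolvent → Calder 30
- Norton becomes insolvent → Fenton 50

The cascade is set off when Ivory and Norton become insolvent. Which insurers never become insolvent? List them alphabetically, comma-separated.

Round 1 — Ivory, Norton become insolvent (initial).
  Calder: +30 → 30 ≥ 30
  Fenton: +50 → 50 < 110
Round 2 — Calder becomes insolvent.
  Fenton: +95 → 145 ≥ 110
Round 3 — Fenton becomes insolvent.
No further insolvencies.

Alder, Elm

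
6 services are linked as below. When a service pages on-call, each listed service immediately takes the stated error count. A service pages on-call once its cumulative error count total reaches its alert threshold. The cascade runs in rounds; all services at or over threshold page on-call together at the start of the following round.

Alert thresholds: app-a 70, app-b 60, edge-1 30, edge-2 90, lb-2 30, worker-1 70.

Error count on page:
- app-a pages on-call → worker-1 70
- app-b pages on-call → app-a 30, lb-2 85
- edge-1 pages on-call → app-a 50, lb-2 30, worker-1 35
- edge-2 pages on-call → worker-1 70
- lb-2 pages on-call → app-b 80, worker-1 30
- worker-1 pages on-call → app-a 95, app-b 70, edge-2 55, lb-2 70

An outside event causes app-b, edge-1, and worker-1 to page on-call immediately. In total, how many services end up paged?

Round 1 — app-b, edge-1, worker-1 page on-call (initial).
  app-a: +30+50+95 → 175 ≥ 70
  edge-2: +55 → 55 < 90
  lb-2: +85+30+70 → 185 ≥ 30
Round 2 — app-a, lb-2 page on-call.
No further pages.

5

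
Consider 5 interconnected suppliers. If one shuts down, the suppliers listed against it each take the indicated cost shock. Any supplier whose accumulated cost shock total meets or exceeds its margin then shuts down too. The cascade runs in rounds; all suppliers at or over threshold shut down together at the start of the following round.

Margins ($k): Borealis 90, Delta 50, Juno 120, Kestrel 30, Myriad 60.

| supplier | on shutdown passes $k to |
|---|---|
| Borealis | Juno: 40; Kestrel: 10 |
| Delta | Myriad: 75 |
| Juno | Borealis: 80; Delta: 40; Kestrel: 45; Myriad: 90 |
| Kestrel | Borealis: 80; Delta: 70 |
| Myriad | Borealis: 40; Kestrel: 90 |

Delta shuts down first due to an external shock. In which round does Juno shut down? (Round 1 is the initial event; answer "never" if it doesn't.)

Round 1 — Delta shuts down (initial).
  Myriad: +75 → 75 ≥ 60
Round 2 — Myriad shuts down.
  Borealis: +40 → 40 < 90
  Kestrel: +90 → 90 ≥ 30
Round 3 — Kestrel shuts down.
  Borealis: +80 → 120 ≥ 90
Round 4 — Borealis shuts down.
  Juno: +40 → 40 < 120
No further shutdowns.

never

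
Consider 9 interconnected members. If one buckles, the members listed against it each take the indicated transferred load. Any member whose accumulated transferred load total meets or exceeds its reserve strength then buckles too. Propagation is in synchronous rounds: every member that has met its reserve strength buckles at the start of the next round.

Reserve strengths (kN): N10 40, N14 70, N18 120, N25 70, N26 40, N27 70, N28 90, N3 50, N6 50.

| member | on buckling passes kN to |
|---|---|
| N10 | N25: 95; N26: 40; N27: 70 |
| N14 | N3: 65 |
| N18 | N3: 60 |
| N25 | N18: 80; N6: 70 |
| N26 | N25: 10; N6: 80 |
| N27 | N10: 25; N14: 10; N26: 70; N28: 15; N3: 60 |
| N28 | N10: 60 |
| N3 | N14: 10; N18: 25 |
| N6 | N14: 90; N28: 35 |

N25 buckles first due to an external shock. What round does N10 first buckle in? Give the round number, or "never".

never

Round 1 — N25 buckles (initial).
  N18: +80 → 80 < 120
  N6: +70 → 70 ≥ 50
Round 2 — N6 buckles.
  N14: +90 → 90 ≥ 70
  N28: +35 → 35 < 90
Round 3 — N14 buckles.
  N3: +65 → 65 ≥ 50
Round 4 — N3 buckles.
  N18: +25 → 105 < 120
No further bucklings.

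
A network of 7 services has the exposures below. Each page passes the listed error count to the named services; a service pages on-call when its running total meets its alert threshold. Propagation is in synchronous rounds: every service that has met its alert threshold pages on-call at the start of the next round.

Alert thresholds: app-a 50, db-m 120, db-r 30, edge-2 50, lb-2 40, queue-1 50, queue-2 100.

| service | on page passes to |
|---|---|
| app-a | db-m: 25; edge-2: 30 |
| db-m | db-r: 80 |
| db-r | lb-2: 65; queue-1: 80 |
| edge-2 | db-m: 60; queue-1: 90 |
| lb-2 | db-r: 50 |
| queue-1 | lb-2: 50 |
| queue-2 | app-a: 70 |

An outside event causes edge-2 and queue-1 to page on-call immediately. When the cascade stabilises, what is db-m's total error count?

Round 1 — edge-2, queue-1 page on-call (initial).
  db-m: +60 → 60 < 120
  lb-2: +50 → 50 ≥ 40
Round 2 — lb-2 pages on-call.
  db-r: +50 → 50 ≥ 30
Round 3 — db-r pages on-call.
No further pages.

60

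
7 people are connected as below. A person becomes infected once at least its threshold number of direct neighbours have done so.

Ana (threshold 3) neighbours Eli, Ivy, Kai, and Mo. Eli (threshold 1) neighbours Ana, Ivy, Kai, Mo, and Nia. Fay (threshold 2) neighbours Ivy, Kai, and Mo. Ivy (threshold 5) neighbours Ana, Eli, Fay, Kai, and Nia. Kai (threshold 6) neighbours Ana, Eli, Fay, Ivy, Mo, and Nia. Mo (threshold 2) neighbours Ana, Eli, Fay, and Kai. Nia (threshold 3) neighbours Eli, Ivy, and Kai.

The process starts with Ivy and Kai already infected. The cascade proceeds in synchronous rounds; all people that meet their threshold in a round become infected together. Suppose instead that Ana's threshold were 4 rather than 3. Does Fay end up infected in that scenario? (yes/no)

With Ana's threshold at 4:
Round 1 — Ivy, Kai become infected (initial).
Round 2 — checking thresholds:
  Ana: 2 of 4 neighbours < 4, not yet.
  Eli: 2 of 5 neighbours ≥ 1, becomes infected.
  Fay: 2 of 3 neighbours ≥ 2, becomes infected.
  Mo: 1 of 4 neighbours < 2, not yet.
  Nia: 2 of 3 neighbours < 3, not yet.
Round 3 — checking thresholds:
  Ana: 3 of 4 neighbours < 4, not yet.
  Mo: 3 of 4 neighbours ≥ 2, becomes infected.
  Nia: 3 of 3 neighbours ≥ 3, becomes infected.
Round 4 — checking thresholds:
  Ana: 4 of 4 neighbours ≥ 4, becomes infected.
Round 5 — no new infections; cascade stops.

yes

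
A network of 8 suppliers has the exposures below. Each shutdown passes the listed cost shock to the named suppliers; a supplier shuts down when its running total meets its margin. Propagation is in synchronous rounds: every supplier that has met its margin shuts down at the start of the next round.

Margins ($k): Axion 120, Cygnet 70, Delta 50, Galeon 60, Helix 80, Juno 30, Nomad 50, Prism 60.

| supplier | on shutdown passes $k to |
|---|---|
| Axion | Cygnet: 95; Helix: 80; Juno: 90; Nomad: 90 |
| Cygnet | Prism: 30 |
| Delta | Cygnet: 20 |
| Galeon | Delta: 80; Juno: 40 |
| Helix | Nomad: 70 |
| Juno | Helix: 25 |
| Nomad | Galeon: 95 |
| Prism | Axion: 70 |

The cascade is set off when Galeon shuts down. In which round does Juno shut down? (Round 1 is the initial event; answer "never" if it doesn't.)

Round 1 — Galeon shuts down (initial).
  Delta: +80 → 80 ≥ 50
  Juno: +40 → 40 ≥ 30
Round 2 — Delta, Juno shut down.
  Cygnet: +20 → 20 < 70
  Helix: +25 → 25 < 80
No further shutdowns.

2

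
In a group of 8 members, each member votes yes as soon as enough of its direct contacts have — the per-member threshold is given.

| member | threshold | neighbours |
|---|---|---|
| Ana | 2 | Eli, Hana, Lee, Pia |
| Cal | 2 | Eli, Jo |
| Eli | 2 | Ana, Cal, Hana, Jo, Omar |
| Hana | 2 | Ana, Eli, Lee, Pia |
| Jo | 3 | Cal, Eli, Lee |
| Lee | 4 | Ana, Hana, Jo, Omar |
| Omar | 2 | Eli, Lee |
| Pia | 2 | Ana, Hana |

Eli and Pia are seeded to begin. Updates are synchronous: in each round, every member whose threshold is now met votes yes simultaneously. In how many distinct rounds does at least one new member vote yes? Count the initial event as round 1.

2

Round 1 — Eli, Pia vote yes (initial).
Round 2 — checking thresholds:
  Ana: 2 of 4 neighbours ≥ 2, votes yes.
  Cal: 1 of 2 neighbours < 2, holds.
  Hana: 2 of 4 neighbours ≥ 2, votes yes.
  Jo: 1 of 3 neighbours < 3, holds.
  Omar: 1 of 2 neighbours < 2, holds.
Round 3 — no new yes votes; cascade stops.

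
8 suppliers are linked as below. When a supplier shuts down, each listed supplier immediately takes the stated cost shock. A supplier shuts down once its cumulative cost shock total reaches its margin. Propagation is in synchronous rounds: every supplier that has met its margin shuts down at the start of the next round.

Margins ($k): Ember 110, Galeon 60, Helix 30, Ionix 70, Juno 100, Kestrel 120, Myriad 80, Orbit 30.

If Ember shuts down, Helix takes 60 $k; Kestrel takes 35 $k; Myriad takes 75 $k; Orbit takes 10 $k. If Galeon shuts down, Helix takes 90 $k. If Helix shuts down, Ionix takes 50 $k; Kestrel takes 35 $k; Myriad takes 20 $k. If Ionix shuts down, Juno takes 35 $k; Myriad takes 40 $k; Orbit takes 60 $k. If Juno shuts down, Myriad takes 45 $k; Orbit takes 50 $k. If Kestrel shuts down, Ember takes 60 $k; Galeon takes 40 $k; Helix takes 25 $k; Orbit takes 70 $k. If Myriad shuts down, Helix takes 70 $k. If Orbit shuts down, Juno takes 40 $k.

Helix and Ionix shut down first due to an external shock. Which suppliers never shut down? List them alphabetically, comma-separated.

Round 1 — Helix, Ionix shut down (initial).
  Juno: +35 → 35 < 100
  Kestrel: +35 → 35 < 120
  Myriad: +20+40 → 60 < 80
  Orbit: +60 → 60 ≥ 30
Round 2 — Orbit shuts down.
  Juno: +40 → 75 < 100
No further shutdowns.

Ember, Galeon, Juno, Kestrel, Myriad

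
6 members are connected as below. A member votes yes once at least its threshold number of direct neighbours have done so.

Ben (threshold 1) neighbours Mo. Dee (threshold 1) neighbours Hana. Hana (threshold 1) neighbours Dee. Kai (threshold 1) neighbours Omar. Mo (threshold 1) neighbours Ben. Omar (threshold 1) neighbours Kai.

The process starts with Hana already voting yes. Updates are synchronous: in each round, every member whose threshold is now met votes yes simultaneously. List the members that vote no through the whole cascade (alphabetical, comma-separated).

Ben, Kai, Mo, Omar

Round 1 — Hana votes yes (initial).
Round 2 — checking thresholds:
  Dee: 1 of 1 neighbours ≥ 1, votes yes.
Round 3 — no new yes votes; cascade stops.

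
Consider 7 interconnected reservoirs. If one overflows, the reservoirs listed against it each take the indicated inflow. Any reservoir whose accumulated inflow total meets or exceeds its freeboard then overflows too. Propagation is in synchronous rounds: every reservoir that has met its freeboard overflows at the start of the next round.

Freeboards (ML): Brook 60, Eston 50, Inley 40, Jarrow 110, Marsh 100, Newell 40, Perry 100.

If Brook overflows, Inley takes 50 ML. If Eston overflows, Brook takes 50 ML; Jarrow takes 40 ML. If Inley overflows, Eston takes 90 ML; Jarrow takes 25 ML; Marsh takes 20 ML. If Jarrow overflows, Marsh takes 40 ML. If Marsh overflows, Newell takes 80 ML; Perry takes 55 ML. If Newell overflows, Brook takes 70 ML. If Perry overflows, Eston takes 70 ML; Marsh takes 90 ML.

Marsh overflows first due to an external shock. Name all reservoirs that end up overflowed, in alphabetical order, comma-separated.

Brook, Eston, Inley, Marsh, Newell

Round 1 — Marsh overflows (initial).
  Newell: +80 → 80 ≥ 40
  Perry: +55 → 55 < 100
Round 2 — Newell overflows.
  Brook: +70 → 70 ≥ 60
Round 3 — Brook overflows.
  Inley: +50 → 50 ≥ 40
Round 4 — Inley overflows.
  Eston: +90 → 90 ≥ 50
  Jarrow: +25 → 25 < 110
Round 5 — Eston overflows.
  Jarrow: +40 → 65 < 110
No further overflows.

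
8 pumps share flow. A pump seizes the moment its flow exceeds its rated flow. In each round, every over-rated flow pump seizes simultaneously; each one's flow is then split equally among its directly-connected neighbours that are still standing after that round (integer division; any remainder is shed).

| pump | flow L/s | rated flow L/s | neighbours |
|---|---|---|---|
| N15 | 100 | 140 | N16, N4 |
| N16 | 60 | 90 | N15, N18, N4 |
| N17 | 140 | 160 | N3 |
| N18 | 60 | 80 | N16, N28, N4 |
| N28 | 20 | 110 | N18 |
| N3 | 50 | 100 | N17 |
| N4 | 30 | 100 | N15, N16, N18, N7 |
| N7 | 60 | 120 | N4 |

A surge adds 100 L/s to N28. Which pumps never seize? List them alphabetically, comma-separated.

Round 1 — N28 at 120 > 110. N28 seizes.
  N28 sheds 120 L/s to N18: 120 each.
    N18: 60+120 = 180 > 80
Round 2 — N18 seizes.
  N18 sheds 180 L/s to N16, N4: 90 each.
    N16: 60+90 = 150 > 90
    N4: 30+90 = 120 > 100
Round 3 — N16, N4 seize.
  N16 sheds 150 L/s to N15: 150 each.
    N15: 100+150 = 250 > 140
  N4 sheds 120 L/s to N15, N7: 60 each.
    N15: 250+60 = 310 > 140
    N7: 60+60 = 120 ≤ 120
Round 4 — N15 seizes.
  N15 sheds 310 L/s: no online neighbours, lost.
No further seizures.

N17, N3, N7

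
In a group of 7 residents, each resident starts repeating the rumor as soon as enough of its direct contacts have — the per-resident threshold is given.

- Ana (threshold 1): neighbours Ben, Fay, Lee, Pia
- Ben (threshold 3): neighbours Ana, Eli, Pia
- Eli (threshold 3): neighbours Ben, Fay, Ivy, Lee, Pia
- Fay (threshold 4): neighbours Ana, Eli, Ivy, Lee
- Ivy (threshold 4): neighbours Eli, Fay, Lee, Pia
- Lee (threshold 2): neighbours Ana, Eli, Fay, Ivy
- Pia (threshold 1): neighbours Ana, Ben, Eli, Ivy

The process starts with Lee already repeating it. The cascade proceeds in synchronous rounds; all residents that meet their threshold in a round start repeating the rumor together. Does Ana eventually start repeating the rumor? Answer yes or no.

yes

Round 1 — Lee starts repeating the rumor (initial).
Round 2 — checking thresholds:
  Ana: 1 of 4 neighbours ≥ 1, starts repeating the rumor.
  Eli: 1 of 5 neighbours < 3, below threshold.
  Fay: 1 of 4 neighbours < 4, below threshold.
  Ivy: 1 of 4 neighbours < 4, below threshold.
Round 3 — checking thresholds:
  Ben: 1 of 3 neighbours < 3, below threshold.
  Eli: 1 of 5 neighbours < 3, below threshold.
  Fay: 2 of 4 neighbours < 4, below threshold.
  Ivy: 1 of 4 neighbours < 4, below threshold.
  Pia: 1 of 4 neighbours ≥ 1, starts repeating the rumor.
Round 4 — no new spreads; cascade stops.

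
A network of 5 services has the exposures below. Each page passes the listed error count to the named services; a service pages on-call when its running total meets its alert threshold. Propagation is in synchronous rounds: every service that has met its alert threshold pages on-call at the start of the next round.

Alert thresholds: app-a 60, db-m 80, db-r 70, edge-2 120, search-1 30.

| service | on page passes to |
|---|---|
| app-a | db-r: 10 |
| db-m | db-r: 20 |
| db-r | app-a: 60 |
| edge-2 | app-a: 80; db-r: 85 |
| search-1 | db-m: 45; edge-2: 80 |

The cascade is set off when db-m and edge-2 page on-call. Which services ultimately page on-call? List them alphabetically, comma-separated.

app-a, db-m, db-r, edge-2

Round 1 — db-m, edge-2 page on-call (initial).
  app-a: +80 → 80 ≥ 60
  db-r: +20+85 → 105 ≥ 70
Round 2 — app-a, db-r page on-call.
No further pages.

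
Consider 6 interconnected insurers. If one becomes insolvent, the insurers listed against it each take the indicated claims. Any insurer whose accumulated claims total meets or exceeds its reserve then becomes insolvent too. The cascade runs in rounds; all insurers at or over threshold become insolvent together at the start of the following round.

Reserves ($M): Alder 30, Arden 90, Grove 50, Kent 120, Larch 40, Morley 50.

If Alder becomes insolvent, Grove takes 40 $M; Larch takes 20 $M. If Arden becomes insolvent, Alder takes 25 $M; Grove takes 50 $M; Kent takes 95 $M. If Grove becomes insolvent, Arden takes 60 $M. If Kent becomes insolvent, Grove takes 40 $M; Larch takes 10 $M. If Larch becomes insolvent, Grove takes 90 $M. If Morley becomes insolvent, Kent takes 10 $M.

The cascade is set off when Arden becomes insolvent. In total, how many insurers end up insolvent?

2

Round 1 — Arden becomes insolvent (initial).
  Alder: +25 → 25 < 30
  Grove: +50 → 50 ≥ 50
  Kent: +95 → 95 < 120
Round 2 — Grove becomes insolvent.
No further insolvencies.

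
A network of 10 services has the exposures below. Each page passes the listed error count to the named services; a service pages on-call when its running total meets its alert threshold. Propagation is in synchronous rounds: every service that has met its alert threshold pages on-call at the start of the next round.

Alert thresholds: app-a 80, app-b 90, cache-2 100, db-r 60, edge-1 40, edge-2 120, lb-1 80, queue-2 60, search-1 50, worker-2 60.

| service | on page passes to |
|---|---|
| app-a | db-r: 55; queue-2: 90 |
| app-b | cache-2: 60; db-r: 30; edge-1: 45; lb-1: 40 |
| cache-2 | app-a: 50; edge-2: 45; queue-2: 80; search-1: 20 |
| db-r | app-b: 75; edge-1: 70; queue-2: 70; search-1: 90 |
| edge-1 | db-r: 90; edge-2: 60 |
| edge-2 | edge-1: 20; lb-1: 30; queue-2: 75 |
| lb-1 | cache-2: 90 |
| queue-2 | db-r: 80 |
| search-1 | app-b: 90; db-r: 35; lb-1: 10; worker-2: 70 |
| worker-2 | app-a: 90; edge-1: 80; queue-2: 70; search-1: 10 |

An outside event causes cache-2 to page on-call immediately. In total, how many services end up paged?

8

Round 1 — cache-2 pages on-call (initial).
  app-a: +50 → 50 < 80
  edge-2: +45 → 45 < 120
  queue-2: +80 → 80 ≥ 60
  search-1: +20 → 20 < 50
Round 2 — queue-2 pages on-call.
  db-r: +80 → 80 ≥ 60
Round 3 — db-r pages on-call.
  app-b: +75 → 75 < 90
  edge-1: +70 → 70 ≥ 40
  search-1: +90 → 110 ≥ 50
Round 4 — edge-1, search-1 page on-call.
  app-b: +90 → 165 ≥ 90
  edge-2: +60 → 105 < 120
  lb-1: +10 → 10 < 80
  worker-2: +70 → 70 ≥ 60
Round 5 — app-b, worker-2 page on-call.
  app-a: +90 → 140 ≥ 80
  lb-1: +40 → 50 < 80
Round 6 — app-a pages on-call.
No further pages.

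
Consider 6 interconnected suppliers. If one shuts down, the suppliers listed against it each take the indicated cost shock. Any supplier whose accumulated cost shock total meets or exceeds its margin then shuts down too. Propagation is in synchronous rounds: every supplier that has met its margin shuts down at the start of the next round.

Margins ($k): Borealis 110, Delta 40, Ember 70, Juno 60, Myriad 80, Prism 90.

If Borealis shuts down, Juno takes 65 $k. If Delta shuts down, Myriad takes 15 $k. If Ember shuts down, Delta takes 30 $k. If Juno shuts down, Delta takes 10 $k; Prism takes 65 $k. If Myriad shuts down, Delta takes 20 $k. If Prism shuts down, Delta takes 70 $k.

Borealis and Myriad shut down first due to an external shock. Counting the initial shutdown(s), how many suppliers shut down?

3

Round 1 — Borealis, Myriad shut down (initial).
  Delta: +20 → 20 < 40
  Juno: +65 → 65 ≥ 60
Round 2 — Juno shuts down.
  Delta: +10 → 30 < 40
  Prism: +65 → 65 < 90
No further shutdowns.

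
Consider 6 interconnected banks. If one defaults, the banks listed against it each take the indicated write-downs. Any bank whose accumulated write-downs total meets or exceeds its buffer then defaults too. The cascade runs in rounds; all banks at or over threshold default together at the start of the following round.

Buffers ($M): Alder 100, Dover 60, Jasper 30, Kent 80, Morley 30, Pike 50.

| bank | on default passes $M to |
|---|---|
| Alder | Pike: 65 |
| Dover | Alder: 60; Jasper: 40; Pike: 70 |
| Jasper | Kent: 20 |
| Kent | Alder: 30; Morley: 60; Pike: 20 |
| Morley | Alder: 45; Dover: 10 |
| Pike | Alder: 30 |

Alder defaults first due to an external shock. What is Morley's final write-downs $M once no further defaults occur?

0

Round 1 — Alder defaults (initial).
  Pike: +65 → 65 ≥ 50
Round 2 — Pike defaults.
No further defaults.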